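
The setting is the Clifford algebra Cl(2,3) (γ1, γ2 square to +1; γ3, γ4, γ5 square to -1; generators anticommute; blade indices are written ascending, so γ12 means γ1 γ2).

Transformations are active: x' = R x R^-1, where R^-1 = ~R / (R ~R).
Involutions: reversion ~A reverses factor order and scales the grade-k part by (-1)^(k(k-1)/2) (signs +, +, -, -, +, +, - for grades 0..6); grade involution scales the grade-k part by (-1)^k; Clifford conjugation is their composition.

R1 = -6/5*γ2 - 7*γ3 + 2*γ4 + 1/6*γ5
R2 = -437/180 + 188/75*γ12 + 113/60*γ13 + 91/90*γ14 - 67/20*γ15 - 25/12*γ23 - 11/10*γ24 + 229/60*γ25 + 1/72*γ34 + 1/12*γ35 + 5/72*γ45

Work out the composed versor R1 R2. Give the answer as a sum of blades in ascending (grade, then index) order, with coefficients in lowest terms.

Distribute over the terms of R1 (each basis-blade product reordered to ascending indices, repeated generators contracted through their squares):
(-6/5*γ2) R2 = 376/125*γ1 + 437/150*γ2 + 5/2*γ3 + 33/25*γ4 - 229/50*γ5 + 113/50*γ123 + 91/75*γ124 - 201/50*γ125 - 1/60*γ234 - 1/10*γ235 - 1/12*γ245
(-7*γ3) R2 = -791/60*γ1 + 175/12*γ2 + 3059/180*γ3 + 7/72*γ4 + 7/12*γ5 - 1316/75*γ123 + 637/90*γ134 - 469/20*γ135 - 77/10*γ234 + 1603/60*γ235 - 35/72*γ345
(2*γ4) R2 = 91/45*γ1 - 11/5*γ2 + 1/36*γ3 - 437/90*γ4 - 5/36*γ5 + 376/75*γ124 + 113/30*γ134 + 67/10*γ145 - 25/6*γ234 - 229/30*γ245 - 1/6*γ345
(1/6*γ5) R2 = -67/120*γ1 + 229/360*γ2 + 1/72*γ3 + 5/432*γ4 - 437/1080*γ5 + 94/225*γ125 + 113/360*γ135 + 91/540*γ145 - 25/72*γ235 - 11/60*γ245 + 1/432*γ345
Summing the partial products and collecting blades:
Answer: -78403/9000*γ1 + 28679/1800*γ2 + 7033/360*γ3 - 37009/10800*γ4 - 24517/5400*γ5 - 2293/150*γ123 + 467/75*γ124 - 1621/450*γ125 + 488/45*γ134 - 8329/360*γ135 + 3709/540*γ145 - 713/60*γ234 + 9457/360*γ235 - 79/10*γ245 - 281/432*γ345


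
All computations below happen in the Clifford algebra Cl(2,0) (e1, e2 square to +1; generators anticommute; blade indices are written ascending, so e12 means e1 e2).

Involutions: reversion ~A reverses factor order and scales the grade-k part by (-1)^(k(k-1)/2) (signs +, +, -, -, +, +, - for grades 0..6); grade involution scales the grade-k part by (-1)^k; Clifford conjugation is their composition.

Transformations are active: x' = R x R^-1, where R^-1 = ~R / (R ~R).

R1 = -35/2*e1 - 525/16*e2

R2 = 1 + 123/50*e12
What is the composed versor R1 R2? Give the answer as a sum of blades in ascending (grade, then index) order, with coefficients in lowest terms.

Distribute over the terms of R1 (each basis-blade product reordered to ascending indices, repeated generators contracted through their squares):
(-35/2*e1) R2 = -35/2*e1 - 861/20*e2
(-525/16*e2) R2 = 2583/32*e1 - 525/16*e2
Summing the partial products and collecting blades:
Answer: 2023/32*e1 - 6069/80*e2


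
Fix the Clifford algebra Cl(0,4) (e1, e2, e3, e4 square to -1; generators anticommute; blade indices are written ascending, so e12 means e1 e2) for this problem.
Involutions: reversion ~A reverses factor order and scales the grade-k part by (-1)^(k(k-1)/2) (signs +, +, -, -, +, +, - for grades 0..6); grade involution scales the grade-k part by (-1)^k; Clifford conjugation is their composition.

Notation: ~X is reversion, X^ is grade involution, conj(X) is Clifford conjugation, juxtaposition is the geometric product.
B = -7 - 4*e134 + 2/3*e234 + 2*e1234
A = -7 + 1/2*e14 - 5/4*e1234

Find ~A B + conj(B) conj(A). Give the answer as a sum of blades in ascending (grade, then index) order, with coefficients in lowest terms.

first term: 93/2 - 5/6*e1 - 5*e2 + 2*e3 + 7/2*e14 + e23 + 1/3*e123 + 28*e134 - 14/3*e234 - 21/4*e1234
second term: 93/2 + 5/6*e1 + 5*e2 + 2*e3 + 7/2*e14 + e23 - 1/3*e123 + 28*e134 - 14/3*e234 - 21/4*e1234
Answer: 93 + 4*e3 + 7*e14 + 2*e23 + 56*e134 - 28/3*e234 - 21/2*e1234


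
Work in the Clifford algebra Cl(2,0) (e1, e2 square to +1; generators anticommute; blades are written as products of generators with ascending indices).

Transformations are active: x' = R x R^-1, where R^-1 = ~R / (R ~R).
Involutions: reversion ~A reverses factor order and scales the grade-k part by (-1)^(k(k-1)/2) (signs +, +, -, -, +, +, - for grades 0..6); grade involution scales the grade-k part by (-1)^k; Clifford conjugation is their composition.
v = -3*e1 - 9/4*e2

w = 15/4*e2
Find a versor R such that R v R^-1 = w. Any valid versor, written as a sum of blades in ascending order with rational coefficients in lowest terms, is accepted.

A norm check does it: q(v) = q(w) = 225/16, hence R = v + w = -3*e1 + 3/2*e2 realises the map — parallel part kept, (v - w)/2 negated, v carried to w.
Answer: -3*e1 + 3/2*e2


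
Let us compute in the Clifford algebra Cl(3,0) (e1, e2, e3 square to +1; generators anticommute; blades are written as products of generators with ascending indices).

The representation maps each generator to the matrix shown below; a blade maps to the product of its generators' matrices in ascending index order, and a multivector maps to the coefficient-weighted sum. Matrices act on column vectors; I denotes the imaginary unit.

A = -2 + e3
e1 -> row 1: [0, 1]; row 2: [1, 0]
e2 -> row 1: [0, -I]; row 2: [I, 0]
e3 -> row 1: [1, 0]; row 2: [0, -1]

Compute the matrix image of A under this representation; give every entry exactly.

M = (-2)*1 + (1)*rho(e3), summed entrywise (1 is the identity matrix):
Answer: row 1: [-1, 0]; row 2: [0, -3]


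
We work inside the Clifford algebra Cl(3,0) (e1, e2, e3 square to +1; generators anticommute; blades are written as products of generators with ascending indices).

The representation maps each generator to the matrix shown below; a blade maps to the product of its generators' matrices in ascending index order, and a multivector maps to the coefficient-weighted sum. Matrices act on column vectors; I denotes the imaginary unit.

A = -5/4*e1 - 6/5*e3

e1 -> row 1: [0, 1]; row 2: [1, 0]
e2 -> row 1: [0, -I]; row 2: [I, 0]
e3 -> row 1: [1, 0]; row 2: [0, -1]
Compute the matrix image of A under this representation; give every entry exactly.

M = (-5/4)*rho(e1) + (-6/5)*rho(e3), summed entrywise:
Answer: row 1: [-6/5, -5/4]; row 2: [-5/4, 6/5]


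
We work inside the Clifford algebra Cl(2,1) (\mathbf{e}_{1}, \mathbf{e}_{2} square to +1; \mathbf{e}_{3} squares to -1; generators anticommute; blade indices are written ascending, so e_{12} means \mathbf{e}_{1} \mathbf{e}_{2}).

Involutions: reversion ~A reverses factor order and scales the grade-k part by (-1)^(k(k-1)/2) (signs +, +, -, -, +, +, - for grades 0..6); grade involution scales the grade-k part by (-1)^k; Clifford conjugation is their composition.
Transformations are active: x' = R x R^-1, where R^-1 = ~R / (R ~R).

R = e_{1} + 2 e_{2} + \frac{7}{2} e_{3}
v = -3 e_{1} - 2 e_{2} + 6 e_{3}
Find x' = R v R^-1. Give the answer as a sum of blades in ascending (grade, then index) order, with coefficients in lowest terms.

~R = e_{1} + 2 e_{2} + \frac{7}{2} e_{3}, and R ~R = -\frac{29}{4}, so R^-1 = ~R / (-\frac{29}{4}).
R v = -28 + 4 e_{12} + \frac{33}{2} e_{13} + 19 e_{23}
Answer: \frac{311}{29} e_{1} + \frac{506}{29} e_{2} + \frac{610}{29} e_{3}


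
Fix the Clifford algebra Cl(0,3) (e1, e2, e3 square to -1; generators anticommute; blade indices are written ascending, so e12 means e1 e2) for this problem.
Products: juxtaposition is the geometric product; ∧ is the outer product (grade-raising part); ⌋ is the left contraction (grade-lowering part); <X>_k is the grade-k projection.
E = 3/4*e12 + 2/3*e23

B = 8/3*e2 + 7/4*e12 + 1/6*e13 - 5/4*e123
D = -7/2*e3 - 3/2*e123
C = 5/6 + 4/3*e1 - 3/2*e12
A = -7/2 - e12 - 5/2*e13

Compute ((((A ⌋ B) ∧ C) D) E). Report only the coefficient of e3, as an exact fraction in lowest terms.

step 1: 13/6 - 149/24*e2 - 5/4*e3 - 49/8*e12 - 7/12*e13 + 35/8*e123
step 2: 65/36 + 26/9*e1 - 745/144*e2 - 25/24*e3 - 11/144*e12 + 85/72*e13 + 265/48*e123
step 3: -1145/96 + 595/144*e1 - 85/48*e2 - 1853/288*e3 + 1705/96*e12 - 677/288*e13 + 6463/288*e23 - 703/288*e123
step 4: -97739/3456 + 517/1728*e1 - 12767/1728*e2 + 3469/1152*e3 - 36331/3456*e12 + 5749/1152*e13 - 7129/1152*e23 - 7157/3456*e123
Answer: 3469/1152


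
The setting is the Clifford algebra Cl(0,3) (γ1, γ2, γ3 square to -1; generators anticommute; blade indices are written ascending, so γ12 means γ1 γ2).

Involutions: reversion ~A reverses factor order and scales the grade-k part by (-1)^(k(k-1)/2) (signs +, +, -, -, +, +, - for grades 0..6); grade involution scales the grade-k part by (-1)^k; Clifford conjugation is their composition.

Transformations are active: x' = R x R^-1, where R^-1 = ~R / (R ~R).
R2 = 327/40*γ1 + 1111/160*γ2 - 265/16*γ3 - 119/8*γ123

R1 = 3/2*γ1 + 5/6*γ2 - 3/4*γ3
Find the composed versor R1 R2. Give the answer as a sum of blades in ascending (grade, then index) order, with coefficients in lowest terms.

Distribute over the terms of R1 (each basis-blade product reordered to ascending indices, repeated generators contracted through their squares):
(3/2*γ1) R2 = -981/80 + 3333/320*γ12 - 795/32*γ13 + 357/16*γ23
(5/6*γ2) R2 = -1111/192 - 109/16*γ12 - 595/48*γ13 - 1325/96*γ23
(-3/4*γ3) R2 = -795/64 - 357/32*γ12 + 981/160*γ13 + 3333/640*γ23
Summing the partial products and collecting blades:
Answer: -7313/240 - 2417/320*γ12 - 3733/120*γ13 + 26339/1920*γ23


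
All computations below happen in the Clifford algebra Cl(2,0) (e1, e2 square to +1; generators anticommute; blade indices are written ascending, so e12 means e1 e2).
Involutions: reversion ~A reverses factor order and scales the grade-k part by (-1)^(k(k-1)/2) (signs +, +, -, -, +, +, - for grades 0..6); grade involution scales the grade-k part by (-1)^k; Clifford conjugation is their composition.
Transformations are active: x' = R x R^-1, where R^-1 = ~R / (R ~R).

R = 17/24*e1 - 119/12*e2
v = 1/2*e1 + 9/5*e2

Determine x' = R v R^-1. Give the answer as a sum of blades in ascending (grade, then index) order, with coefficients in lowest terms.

~R = 17/24*e1 - 119/12*e2, and R ~R = 56933/576, so R^-1 = ~R / (56933/576).
R v = -4199/240 + 187/30*e12
Answer: -1479/1970*e1 + 337/197*e2


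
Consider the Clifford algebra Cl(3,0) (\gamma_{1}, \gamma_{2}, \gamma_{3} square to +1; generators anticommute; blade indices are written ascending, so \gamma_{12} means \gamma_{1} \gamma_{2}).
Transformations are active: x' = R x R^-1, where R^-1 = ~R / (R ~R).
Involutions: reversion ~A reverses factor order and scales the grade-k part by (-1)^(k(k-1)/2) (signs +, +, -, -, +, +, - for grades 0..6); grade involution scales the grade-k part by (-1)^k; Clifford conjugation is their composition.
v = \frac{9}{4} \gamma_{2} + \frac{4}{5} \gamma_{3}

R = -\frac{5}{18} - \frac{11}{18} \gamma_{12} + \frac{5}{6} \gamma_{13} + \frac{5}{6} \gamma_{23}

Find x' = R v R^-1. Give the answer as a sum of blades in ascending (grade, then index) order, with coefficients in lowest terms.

~R = -\frac{5}{18} + \frac{11}{18} \gamma_{12} - \frac{5}{6} \gamma_{13} - \frac{5}{6} \gamma_{23}, and R ~R = \frac{149}{81}, so R^-1 = ~R / (\frac{149}{81}).
R v = -\frac{17}{24} \gamma_{1} + \frac{1}{24} \gamma_{2} - \frac{151}{72} \gamma_{3} - \frac{851}{360} \gamma_{123}
Answer: -\frac{1149}{596} \gamma_{1} - \frac{18}{149} \gamma_{2} + \frac{1046}{745} \gamma_{3}


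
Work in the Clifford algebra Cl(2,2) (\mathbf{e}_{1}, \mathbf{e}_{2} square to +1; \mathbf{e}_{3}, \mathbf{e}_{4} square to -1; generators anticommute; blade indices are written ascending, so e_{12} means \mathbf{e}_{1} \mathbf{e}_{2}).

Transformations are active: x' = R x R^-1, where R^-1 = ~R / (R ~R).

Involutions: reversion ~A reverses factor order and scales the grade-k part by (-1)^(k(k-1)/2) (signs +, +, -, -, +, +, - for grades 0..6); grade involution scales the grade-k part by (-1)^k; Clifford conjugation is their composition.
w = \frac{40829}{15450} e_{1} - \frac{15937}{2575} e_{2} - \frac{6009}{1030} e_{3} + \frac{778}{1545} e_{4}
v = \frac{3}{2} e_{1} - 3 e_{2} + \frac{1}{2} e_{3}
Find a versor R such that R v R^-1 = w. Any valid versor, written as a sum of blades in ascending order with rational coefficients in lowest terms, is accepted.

Construction: equal norms (both 11) license R = v + w = \frac{32002}{7725} e_{1} - \frac{23662}{2575} e_{2} - \frac{2747}{515} e_{3} + \frac{778}{1545} e_{4} — nothing changes along that direction, while (v - w)/2 changes sign, so v maps onto w.
Answer: \frac{32002}{7725} e_{1} - \frac{23662}{2575} e_{2} - \frac{2747}{515} e_{3} + \frac{778}{1545} e_{4}


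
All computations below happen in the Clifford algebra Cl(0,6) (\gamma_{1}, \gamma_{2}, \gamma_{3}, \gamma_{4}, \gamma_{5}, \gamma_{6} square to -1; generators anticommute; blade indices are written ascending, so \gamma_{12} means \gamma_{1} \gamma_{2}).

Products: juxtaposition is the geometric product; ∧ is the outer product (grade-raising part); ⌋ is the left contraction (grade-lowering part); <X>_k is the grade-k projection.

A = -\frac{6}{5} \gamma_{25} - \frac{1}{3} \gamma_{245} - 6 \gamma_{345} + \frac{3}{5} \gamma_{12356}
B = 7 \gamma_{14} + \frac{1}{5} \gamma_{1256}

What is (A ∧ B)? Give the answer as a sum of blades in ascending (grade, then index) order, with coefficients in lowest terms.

step 1: \frac{42}{5} \gamma_{1245}
Answer: \frac{42}{5} \gamma_{1245}


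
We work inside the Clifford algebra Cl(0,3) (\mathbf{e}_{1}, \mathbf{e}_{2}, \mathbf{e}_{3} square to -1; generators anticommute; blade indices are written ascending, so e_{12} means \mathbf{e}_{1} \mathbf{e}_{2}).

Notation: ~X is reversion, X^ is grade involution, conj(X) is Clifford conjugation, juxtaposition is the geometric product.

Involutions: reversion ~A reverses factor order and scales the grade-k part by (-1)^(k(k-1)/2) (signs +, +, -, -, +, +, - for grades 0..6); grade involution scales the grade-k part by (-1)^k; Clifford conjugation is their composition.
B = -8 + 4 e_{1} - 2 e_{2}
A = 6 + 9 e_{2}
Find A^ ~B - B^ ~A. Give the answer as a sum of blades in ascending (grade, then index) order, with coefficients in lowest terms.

first term: -66 + 24 e_{1} + 60 e_{2} + 36 e_{12}
second term: -66 - 24 e_{1} - 60 e_{2} - 36 e_{12}
Answer: 48 e_{1} + 120 e_{2} + 72 e_{12}


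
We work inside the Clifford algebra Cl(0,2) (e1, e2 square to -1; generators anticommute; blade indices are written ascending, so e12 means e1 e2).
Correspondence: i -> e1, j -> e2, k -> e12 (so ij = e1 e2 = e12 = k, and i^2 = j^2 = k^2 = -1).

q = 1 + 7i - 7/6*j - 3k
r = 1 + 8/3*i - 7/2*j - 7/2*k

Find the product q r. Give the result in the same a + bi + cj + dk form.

In blades: q = 1 + 7*e1 - 7/6*e2 - 3*e12, r = 1 + 8/3*e1 - 7/2*e2 - 7/2*e12.
Distribute q over r term by term (generator squares from the signature, products reordered to ascending indices): (1)*r = 1 + 8/3*e1 - 7/2*e2 - 7/2*e12; (7*e1)*r = -56/3 + 7*e1 + 49/2*e2 - 49/2*e12; (-7/6*e2)*r = -49/12 + 49/12*e1 - 7/6*e2 + 28/9*e12; (-3*e12)*r = -21/2 - 21/2*e1 - 8*e2 - 3*e12.
Sum: -129/4 + 13/4*e1 + 71/6*e2 - 251/9*e12; translating back through the correspondence:
Answer: -129/4 + 13/4*i + 71/6*j - 251/9*k


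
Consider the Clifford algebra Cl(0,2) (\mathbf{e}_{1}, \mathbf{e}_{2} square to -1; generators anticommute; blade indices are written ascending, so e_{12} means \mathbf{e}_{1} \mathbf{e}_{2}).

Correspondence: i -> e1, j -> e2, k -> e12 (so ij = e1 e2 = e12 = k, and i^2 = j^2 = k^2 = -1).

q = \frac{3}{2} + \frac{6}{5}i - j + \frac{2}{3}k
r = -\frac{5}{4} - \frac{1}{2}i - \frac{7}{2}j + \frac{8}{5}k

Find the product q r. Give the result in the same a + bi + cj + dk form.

In blades: q = \frac{3}{2} + \frac{6}{5} e_{1} - e_{2} + \frac{2}{3} e_{12}, r = -\frac{5}{4} - \frac{1}{2} e_{1} - \frac{7}{2} e_{2} + \frac{8}{5} e_{12}.
Distribute q over r term by term (generator squares from the signature, products reordered to ascending indices): (\frac{3}{2})*r = -\frac{15}{8} - \frac{3}{4} e_{1} - \frac{21}{4} e_{2} + \frac{12}{5} e_{12}; (\frac{6}{5} e_{1})*r = \frac{3}{5} - \frac{3}{2} e_{1} - \frac{48}{25} e_{2} - \frac{21}{5} e_{12}; (-e_{2})*r = -\frac{7}{2} - \frac{8}{5} e_{1} + \frac{5}{4} e_{2} - \frac{1}{2} e_{12}; (\frac{2}{3} e_{12})*r = -\frac{16}{15} + \frac{7}{3} e_{1} - \frac{1}{3} e_{2} - \frac{5}{6} e_{12}.
Sum: -\frac{701}{120} - \frac{91}{60} e_{1} - \frac{469}{75} e_{2} - \frac{47}{15} e_{12}; translating back through the correspondence:
Answer: -\frac{701}{120} - \frac{91}{60}i - \frac{469}{75}j - \frac{47}{15}k


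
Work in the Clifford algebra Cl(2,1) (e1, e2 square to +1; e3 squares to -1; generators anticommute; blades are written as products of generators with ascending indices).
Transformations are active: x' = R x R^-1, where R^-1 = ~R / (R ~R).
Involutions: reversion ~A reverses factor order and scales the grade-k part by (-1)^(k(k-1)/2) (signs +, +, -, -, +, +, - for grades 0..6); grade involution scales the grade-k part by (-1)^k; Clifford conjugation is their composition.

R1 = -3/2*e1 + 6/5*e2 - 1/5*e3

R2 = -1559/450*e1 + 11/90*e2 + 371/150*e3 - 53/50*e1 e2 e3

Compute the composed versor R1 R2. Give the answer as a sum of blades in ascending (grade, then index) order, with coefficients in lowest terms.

Distribute over the terms of R1 (each basis-blade product reordered to ascending indices, repeated generators contracted through their squares):
(-3/2*e1) R2 = 1559/300 - 11/60*e1 e2 - 371/100*e1 e3 + 159/100*e2 e3
(6/5*e2) R2 = 11/75 + 1559/375*e1 e2 + 159/125*e1 e3 + 371/125*e2 e3
(-1/5*e3) R2 = 371/750 - 53/250*e1 e2 - 1559/2250*e1 e3 + 11/450*e2 e3
Summing the partial products and collecting blades:
Answer: 2919/500 + 1881/500*e1 e2 - 14089/4500*e1 e3 + 20621/4500*e2 e3


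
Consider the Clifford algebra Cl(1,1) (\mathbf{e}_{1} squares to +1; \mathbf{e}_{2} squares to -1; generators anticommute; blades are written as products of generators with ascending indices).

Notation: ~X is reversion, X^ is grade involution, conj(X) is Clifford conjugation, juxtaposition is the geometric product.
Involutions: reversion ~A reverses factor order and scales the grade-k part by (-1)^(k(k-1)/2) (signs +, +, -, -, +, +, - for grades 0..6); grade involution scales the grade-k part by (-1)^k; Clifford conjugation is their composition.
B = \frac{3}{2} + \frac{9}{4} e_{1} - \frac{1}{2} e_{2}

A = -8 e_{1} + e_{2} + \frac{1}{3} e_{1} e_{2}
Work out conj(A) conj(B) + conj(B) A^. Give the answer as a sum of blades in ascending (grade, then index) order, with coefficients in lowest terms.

first term: -\frac{35}{2} + \frac{73}{6} e_{1} - \frac{9}{4} e_{2} + \frac{5}{4} e_{1} e_{2}
second term: -\frac{35}{2} + \frac{73}{6} e_{1} - \frac{9}{4} e_{2} - \frac{5}{4} e_{1} e_{2}
Answer: -35 + \frac{73}{3} e_{1} - \frac{9}{2} e_{2}


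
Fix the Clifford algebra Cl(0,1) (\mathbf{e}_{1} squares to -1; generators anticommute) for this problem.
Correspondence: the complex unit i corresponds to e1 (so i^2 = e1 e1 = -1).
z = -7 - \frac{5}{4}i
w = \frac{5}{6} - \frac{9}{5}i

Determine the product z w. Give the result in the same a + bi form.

In blades: z = -7 - \frac{5}{4} e_{1}, w = \frac{5}{6} - \frac{9}{5} e_{1}.
Distribute z over w term by term (generator squares from the signature, products reordered to ascending indices): (-7)*w = -\frac{35}{6} + \frac{63}{5} e_{1}; (-\frac{5}{4} e_{1})*w = -\frac{9}{4} - \frac{25}{24} e_{1}.
Sum: -\frac{97}{12} + \frac{1387}{120} e_{1}; translating back through the correspondence:
Answer: -\frac{97}{12} + \frac{1387}{120}i


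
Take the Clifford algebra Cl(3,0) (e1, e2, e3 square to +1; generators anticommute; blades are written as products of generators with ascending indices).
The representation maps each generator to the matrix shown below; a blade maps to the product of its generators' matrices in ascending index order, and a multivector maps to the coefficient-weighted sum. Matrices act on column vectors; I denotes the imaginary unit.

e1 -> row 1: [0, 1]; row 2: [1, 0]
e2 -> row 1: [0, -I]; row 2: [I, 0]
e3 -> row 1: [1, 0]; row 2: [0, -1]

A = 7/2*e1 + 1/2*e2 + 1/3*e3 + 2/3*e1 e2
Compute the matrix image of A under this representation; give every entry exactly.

Bivector images (products of the table entries): rho(e1 e2) = rho(e1)rho(e2) = row 1: [I, 0]; row 2: [0, -I].
M = (7/2)*rho(e1) + (1/2)*rho(e2) + (1/3)*rho(e3) + (2/3)*rho(e1 e2), summed entrywise:
Answer: row 1: [1/3 + 2*I/3, 7/2 - I/2]; row 2: [7/2 + I/2, -1/3 - 2*I/3]


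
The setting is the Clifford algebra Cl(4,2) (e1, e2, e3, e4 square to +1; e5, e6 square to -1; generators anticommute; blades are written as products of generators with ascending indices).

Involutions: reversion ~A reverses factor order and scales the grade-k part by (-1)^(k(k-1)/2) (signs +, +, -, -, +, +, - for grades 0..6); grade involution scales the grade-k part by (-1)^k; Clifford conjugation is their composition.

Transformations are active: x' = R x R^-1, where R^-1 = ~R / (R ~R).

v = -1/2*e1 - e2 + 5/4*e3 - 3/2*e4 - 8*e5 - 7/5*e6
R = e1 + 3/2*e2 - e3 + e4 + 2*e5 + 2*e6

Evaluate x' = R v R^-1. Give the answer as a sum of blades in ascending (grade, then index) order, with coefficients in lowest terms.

~R = e1 + 3/2*e2 - e3 + e4 + 2*e5 + 2*e6, and R ~R = -11/4, so R^-1 = ~R / (-11/4).
R v = 281/20 - 1/4*e1 e2 + 3/4*e1 e3 - e1 e4 - 7*e1 e5 - 2/5*e1 e6 + 7/8*e2 e3 - 5/4*e2 e4 - 10*e2 e5 - 1/10*e2 e6 + 1/4*e3 e4 + 11/2*e3 e5 - 11/10*e3 e6 - 5*e4 e5 + 8/5*e4 e6 + 66/5*e5 e6
Answer: -1069/110*e1 - 788/55*e2 + 1973/220*e3 - 959/110*e4 - 684/55*e5 - 1047/55*e6


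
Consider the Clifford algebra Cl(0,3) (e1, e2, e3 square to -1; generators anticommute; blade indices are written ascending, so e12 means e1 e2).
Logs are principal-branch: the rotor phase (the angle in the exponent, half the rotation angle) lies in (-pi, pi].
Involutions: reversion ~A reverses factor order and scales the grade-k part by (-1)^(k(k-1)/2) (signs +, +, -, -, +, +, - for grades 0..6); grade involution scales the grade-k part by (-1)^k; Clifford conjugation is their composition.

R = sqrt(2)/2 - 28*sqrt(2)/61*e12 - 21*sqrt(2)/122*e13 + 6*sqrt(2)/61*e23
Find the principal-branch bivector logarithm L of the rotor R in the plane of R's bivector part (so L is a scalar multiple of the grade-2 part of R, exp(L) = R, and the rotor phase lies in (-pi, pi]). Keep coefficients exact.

The scalar part of R is sqrt(2)/2, which pins the rotor phase on the principal branch; dividing the bivector part by the sine of that phase recovers the unit plane, and L is the phase times that plane.
Concretely: cos(phase) = sqrt(2)/2 gives phase = ±pi/4, and since phase/sin(phase) is even the sign is immaterial: L = (phase/sin(phase)) * <R>_2 = (sqrt(2)*pi/4) * <R>_2.
Answer: -14*pi/61*e12 - 21*pi/244*e13 + 3*pi/61*e23


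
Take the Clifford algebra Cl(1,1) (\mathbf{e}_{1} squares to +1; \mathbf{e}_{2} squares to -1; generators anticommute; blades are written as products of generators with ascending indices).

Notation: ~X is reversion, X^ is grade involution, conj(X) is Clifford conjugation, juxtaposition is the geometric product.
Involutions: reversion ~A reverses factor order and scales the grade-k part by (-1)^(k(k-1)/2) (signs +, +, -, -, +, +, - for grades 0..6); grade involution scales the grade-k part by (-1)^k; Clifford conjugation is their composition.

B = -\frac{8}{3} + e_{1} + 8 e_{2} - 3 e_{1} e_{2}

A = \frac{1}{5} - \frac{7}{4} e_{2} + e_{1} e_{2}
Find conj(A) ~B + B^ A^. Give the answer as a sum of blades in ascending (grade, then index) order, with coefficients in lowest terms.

first term: -\frac{263}{15} + \frac{269}{20} e_{1} - \frac{31}{15} e_{2} + \frac{91}{60} e_{1} e_{2}
second term: \frac{157}{15} - \frac{59}{20} e_{1} - \frac{109}{15} e_{2} - \frac{301}{60} e_{1} e_{2}
Answer: -\frac{106}{15} + \frac{21}{2} e_{1} - \frac{28}{3} e_{2} - \frac{7}{2} e_{1} e_{2}


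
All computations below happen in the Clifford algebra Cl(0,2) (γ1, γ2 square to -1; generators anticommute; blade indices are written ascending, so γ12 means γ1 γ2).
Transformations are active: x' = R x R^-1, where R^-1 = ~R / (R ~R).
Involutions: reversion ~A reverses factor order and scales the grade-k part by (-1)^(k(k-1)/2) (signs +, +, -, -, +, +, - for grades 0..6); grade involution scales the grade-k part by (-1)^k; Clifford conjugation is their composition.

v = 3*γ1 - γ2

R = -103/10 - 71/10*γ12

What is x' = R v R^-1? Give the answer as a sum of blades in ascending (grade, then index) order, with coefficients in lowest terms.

~R = -103/10 + 71/10*γ12, and R ~R = 313/2, so R^-1 = ~R / (313/2).
R v = -38*γ1 - 11*γ2
Answer: 3133/1565*γ1 + 3831/1565*γ2


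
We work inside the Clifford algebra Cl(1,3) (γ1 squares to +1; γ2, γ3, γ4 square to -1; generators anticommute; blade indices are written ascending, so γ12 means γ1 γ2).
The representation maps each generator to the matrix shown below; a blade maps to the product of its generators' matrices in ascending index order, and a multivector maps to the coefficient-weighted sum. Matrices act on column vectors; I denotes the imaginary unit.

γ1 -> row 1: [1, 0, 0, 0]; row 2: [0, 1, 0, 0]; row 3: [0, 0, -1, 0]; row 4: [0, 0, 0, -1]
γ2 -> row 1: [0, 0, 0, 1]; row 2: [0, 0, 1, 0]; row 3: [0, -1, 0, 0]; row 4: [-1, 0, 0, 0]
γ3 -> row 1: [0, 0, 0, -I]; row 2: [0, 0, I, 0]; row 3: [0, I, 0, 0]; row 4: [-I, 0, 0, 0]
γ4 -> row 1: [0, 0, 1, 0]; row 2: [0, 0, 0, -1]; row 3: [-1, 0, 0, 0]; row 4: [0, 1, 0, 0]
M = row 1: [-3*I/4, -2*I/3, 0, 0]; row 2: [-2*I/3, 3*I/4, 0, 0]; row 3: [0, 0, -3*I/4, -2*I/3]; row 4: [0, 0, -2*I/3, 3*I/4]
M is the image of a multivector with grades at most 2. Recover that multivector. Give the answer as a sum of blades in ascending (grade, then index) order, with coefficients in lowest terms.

Method: the blade images are trace-orthogonal — tr(rho(e_A) rho(e_B)^-1) = 4 if A = B and 0 otherwise — and rho(e_A)^-1 = (e_A)^2 * rho(e_A) with (e_A)^2 = +1 or -1, so the coefficient of e_A in the preimage is (e_A)^2 * tr(M rho(e_A))/4.
Nonzero projections over blades of grade <= 2: γ23: (γ23)^2 = -1, tr(M rho(γ23)) = -3, coefficient 3/4; γ34: (γ34)^2 = -1, tr(M rho(γ34)) = -8/3, coefficient 2/3. Every other blade of grade <= 2 projects to 0.
Answer: 3/4*γ23 + 2/3*γ34


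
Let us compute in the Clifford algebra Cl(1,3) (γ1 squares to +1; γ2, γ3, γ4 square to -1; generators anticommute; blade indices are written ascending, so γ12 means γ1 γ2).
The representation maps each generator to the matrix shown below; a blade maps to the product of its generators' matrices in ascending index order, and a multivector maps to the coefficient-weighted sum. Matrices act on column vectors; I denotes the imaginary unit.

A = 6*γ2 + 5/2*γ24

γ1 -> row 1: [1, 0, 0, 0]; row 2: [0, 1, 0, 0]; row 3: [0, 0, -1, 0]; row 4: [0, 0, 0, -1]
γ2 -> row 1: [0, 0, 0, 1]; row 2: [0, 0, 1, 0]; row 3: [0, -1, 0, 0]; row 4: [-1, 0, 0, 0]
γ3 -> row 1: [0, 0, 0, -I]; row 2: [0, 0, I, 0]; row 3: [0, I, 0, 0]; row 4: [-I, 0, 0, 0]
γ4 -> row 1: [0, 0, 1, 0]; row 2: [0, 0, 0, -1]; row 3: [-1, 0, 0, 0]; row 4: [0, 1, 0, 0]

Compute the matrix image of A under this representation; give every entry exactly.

Bivector images (products of the table entries): rho(γ24) = rho(γ2)rho(γ4) = row 1: [0, 1, 0, 0]; row 2: [-1, 0, 0, 0]; row 3: [0, 0, 0, 1]; row 4: [0, 0, -1, 0].
M = (6)*rho(γ2) + (5/2)*rho(γ24), summed entrywise:
Answer: row 1: [0, 5/2, 0, 6]; row 2: [-5/2, 0, 6, 0]; row 3: [0, -6, 0, 5/2]; row 4: [-6, 0, -5/2, 0]


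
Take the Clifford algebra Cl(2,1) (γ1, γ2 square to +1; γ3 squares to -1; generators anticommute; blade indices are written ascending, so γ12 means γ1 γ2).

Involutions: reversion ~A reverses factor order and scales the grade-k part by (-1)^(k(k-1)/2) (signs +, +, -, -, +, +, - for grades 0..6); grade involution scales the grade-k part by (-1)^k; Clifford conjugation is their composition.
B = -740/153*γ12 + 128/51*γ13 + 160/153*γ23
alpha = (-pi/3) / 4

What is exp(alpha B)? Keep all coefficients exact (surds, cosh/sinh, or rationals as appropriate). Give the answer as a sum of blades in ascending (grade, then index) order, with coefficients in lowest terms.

B^2 term by term: the squares give (-740/153)^2*(γ12)^2 + (128/51)^2*(γ13)^2 + (160/153)^2*(γ23)^2 = 547600/23409*(-1) + 16384/2601*(+1) + 25600/23409*(+1) = -16 (each basis 2-blade squares to minus the product of its generators' squares); cross terms between blades sharing an index anticommute and cancel. So B^2 = -16.
B^2 = -16 — the series telescopes trigonometrically here: l = 4, alpha*l = -pi/3, so exp(alpha B) = cos(-pi/3) + (sin(-pi/3)/4)*B = 1/2 + (-sqrt(3)/8)*B.
Answer: 1/2 + 185*sqrt(3)/306*γ12 - 16*sqrt(3)/51*γ13 - 20*sqrt(3)/153*γ23


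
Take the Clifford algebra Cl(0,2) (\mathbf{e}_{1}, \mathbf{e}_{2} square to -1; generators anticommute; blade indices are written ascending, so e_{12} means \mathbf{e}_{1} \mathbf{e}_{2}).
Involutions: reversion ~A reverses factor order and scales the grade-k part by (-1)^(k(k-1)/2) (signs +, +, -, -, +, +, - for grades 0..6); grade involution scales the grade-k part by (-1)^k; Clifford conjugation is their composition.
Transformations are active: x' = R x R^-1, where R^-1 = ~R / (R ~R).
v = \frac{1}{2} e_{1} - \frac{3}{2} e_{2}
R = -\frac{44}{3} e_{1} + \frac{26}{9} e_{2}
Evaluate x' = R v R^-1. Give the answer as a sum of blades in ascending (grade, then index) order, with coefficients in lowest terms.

~R = -\frac{44}{3} e_{1} + \frac{26}{9} e_{2}, and R ~R = -\frac{18100}{81}, so R^-1 = ~R / (-\frac{18100}{81}).
R v = \frac{35}{3} + \frac{185}{9} e_{12}
Answer: \frac{1867}{1810} e_{1} + \frac{2169}{1810} e_{2}


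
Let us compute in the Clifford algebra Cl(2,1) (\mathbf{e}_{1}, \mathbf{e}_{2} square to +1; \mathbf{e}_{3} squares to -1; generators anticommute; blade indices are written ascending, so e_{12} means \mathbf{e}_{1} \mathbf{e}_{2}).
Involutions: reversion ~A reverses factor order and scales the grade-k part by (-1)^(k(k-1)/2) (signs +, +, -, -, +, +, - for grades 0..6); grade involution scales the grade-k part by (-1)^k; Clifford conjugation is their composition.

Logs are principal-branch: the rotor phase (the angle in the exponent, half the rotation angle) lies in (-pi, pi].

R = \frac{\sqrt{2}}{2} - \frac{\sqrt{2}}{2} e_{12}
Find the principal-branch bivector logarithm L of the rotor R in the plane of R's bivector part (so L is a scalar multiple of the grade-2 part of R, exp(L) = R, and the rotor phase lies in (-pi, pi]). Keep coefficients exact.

The scalar part of R is \frac{\sqrt{2}}{2}, which pins the rotor phase on the principal branch; dividing the bivector part by the sine of that phase recovers the unit plane, and L is the phase times that plane.
Concretely: cos(phase) = \frac{\sqrt{2}}{2} gives phase = ±\frac{\pi}{4}, and since phase/sin(phase) is even the sign is immaterial: L = (phase/sin(phase)) * <R>_2 = (\frac{\sqrt{2} \pi}{4}) * <R>_2.
Answer: - \frac{\pi}{4} e_{12}


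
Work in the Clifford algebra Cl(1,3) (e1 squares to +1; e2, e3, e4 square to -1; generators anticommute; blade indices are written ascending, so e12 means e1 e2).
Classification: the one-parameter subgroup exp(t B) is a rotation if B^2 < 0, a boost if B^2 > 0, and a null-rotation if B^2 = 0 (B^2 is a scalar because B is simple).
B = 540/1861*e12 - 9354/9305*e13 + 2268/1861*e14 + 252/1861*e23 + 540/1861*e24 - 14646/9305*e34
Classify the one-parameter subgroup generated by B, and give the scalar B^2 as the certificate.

B^2 term by term: the squares give (540/1861)^2*(e12)^2 + (-9354/9305)^2*(e13)^2 + (2268/1861)^2*(e14)^2 + (252/1861)^2*(e23)^2 + (540/1861)^2*(e24)^2 + (-14646/9305)^2*(e34)^2 = 291600/3463321*(+1) + 87497316/86583025*(+1) + 5143824/3463321*(+1) + 63504/3463321*(-1) + 291600/3463321*(-1) + 214505316/86583025*(-1) = 0 (each basis 2-blade squares to minus the product of its generators' squares); cross terms between blades sharing an index anticommute and cancel; the commuting (index-disjoint) pairs give grade-4 terms 2*c*c'*(blade product), which cancel blade by blade — e1234: -3163536/3463321 + 2020464/3463321 + 1143072/3463321 = 0 — confirming B is simple. So B^2 = 0.
Answer: null-rotation, certificate B^2 = 0. Because 0 is invariant under every versor sandwich, the classification follows from its sign alone.


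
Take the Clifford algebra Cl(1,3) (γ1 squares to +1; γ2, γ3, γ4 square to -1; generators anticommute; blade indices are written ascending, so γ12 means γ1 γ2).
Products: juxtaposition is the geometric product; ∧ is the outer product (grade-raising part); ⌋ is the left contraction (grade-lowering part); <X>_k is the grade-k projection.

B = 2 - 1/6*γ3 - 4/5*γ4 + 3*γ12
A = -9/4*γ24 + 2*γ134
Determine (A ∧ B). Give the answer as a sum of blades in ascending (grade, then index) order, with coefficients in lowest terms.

step 1: -9/2*γ24 + 4*γ134 - 3/8*γ234
Answer: -9/2*γ24 + 4*γ134 - 3/8*γ234


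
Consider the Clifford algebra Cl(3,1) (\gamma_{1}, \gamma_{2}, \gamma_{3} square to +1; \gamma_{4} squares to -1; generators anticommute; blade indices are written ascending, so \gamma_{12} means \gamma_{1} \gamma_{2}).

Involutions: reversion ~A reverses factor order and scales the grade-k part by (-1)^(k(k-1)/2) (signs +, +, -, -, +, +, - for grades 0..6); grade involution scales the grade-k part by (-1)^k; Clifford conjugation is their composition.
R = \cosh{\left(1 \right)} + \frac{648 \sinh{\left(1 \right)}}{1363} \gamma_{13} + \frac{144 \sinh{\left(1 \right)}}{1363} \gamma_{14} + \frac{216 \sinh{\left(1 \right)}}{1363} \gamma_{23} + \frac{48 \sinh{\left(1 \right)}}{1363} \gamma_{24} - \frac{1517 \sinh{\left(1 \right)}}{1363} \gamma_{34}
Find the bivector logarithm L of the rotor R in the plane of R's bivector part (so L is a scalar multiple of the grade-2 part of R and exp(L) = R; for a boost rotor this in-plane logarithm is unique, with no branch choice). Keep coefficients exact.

The scalar part of R is \cosh{\left(1 \right)}, which determines |rapidity| via cosh; the sign lives in the bivector part, and pairing them (bivector part over sinh of the rapidity = the plane) gives the unique in-plane L = rapidity * plane.
Concretely: cosh(rapidity) = \cosh{\left(1 \right)} gives rapidity = ±1, and since rapidity/sinh(rapidity) is even the sign is immaterial: L = (rapidity/sinh(rapidity)) * <R>_2 = (\frac{1}{\sinh{\left(1 \right)}}) * <R>_2.
Answer: \frac{648}{1363} \gamma_{13} + \frac{144}{1363} \gamma_{14} + \frac{216}{1363} \gamma_{23} + \frac{48}{1363} \gamma_{24} - \frac{1517}{1363} \gamma_{34}


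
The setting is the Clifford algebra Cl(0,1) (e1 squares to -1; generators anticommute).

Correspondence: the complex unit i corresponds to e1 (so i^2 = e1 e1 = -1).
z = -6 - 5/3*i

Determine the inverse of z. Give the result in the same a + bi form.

In blades: z = -6 - 5/3*e1.
With qbar = -6 + 5/3*e1 (scalar fixed, mapped units negated), z qbar = 349/9 (the sum of squared coefficients), so z^-1 = qbar / (349/9) = -54/349 + 15/349*e1; translating back:
Answer: -54/349 + 15/349*i


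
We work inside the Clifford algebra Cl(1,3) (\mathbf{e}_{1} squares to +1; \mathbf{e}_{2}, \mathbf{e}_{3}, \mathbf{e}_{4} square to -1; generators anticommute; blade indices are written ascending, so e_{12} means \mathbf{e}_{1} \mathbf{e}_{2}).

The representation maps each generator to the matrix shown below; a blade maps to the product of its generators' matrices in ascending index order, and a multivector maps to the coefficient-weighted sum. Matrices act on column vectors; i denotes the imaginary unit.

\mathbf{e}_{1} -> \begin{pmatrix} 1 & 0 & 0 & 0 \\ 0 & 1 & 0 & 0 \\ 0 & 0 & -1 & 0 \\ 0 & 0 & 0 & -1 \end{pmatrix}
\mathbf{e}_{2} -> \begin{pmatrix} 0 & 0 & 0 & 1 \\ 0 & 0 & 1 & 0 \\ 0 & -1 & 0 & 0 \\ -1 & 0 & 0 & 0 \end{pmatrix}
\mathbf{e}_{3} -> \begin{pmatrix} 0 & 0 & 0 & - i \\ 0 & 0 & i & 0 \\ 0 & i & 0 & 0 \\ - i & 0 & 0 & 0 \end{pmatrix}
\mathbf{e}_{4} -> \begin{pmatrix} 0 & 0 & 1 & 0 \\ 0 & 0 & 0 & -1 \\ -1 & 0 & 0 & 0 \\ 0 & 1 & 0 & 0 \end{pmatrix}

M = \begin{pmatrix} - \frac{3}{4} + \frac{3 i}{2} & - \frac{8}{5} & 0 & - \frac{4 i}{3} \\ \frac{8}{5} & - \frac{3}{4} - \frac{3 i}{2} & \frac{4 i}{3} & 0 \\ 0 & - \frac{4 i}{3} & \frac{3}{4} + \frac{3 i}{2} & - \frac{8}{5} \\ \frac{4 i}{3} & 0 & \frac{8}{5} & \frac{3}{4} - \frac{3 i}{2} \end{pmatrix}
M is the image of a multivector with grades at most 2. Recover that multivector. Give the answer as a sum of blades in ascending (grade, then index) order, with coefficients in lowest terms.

Method: the blade images are trace-orthogonal — tr(rho(e_A) rho(e_B)^-1) = 4 if A = B and 0 otherwise — and rho(e_A)^-1 = (e_A)^2 * rho(e_A) with (e_A)^2 = +1 or -1, so the coefficient of e_A in the preimage is (e_A)^2 * tr(M rho(e_A))/4.
Nonzero projections over blades of grade <= 2: e_{1}: (e_{1})^2 = +1, tr(M rho(e_{1})) = -3, coefficient -\frac{3}{4}; e_{13}: (e_{13})^2 = +1, tr(M rho(e_{13})) = \frac{16}{3}, coefficient \frac{4}{3}; e_{23}: (e_{23})^2 = -1, tr(M rho(e_{23})) = 6, coefficient -\frac{3}{2}; e_{24}: (e_{24})^2 = -1, tr(M rho(e_{24})) = \frac{32}{5}, coefficient -\frac{8}{5}. Every other blade of grade <= 2 projects to 0.
Answer: -\frac{3}{4} e_{1} + \frac{4}{3} e_{13} - \frac{3}{2} e_{23} - \frac{8}{5} e_{24}


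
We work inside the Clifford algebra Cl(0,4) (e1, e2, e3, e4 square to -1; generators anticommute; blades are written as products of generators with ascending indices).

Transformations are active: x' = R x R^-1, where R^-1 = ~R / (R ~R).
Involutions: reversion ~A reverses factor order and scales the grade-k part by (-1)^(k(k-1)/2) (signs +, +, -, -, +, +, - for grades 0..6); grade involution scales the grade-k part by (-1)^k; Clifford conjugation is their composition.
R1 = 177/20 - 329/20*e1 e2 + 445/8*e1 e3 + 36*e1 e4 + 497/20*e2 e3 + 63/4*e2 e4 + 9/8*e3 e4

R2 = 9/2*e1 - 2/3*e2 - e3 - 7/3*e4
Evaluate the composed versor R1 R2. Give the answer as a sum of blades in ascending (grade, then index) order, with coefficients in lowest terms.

Distribute over the terms of R2 (each basis-blade product reordered to ascending indices, repeated generators contracted through their squares):
R1 (9/2*e1) = 1593/40*e1 - 2961/40*e2 + 4005/16*e3 + 162*e4 + 4473/40*e1 e2 e3 + 567/8*e1 e2 e4 + 81/16*e1 e3 e4
R1 (-2/3*e2) = -329/30*e1 - 59/10*e2 - 497/30*e3 - 21/2*e4 + 445/12*e1 e2 e3 + 24*e1 e2 e4 - 3/4*e2 e3 e4
R1 (-e3) = 445/8*e1 + 497/20*e2 - 177/20*e3 - 9/8*e4 + 329/20*e1 e2 e3 + 36*e1 e3 e4 + 63/4*e2 e3 e4
R1 (-7/3*e4) = 84*e1 + 147/4*e2 + 21/8*e3 - 413/20*e4 + 2303/60*e1 e2 e4 - 3115/24*e1 e3 e4 - 3479/60*e2 e3 e4
Summing the partial products and collecting blades:
Answer: 10109/60*e1 - 733/40*e2 + 10921/48*e3 + 5189/40*e4 + 19843/120*e1 e2 e3 + 15991/120*e1 e2 e4 - 4259/48*e1 e3 e4 - 2579/60*e2 e3 e4


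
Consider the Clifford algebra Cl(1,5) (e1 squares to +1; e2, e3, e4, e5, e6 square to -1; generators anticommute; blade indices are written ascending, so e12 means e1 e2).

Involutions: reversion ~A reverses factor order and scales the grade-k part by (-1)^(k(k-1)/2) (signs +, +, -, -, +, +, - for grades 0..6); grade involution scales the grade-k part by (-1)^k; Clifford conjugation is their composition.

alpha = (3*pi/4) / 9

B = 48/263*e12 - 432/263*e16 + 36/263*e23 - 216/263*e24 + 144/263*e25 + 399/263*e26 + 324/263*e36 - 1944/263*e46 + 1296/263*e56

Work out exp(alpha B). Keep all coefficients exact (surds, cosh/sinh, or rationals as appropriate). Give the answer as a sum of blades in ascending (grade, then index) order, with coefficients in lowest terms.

B^2 term by term: the squares give (48/263)^2*(e12)^2 + (-432/263)^2*(e16)^2 + (36/263)^2*(e23)^2 + (-216/263)^2*(e24)^2 + (144/263)^2*(e25)^2 + (399/263)^2*(e26)^2 + (324/263)^2*(e36)^2 + (-1944/263)^2*(e46)^2 + (1296/263)^2*(e56)^2 = 2304/69169*(+1) + 186624/69169*(+1) + 1296/69169*(-1) + 46656/69169*(-1) + 20736/69169*(-1) + 159201/69169*(-1) + 104976/69169*(-1) + 3779136/69169*(-1) + 1679616/69169*(-1) = -81 (each basis 2-blade squares to minus the product of its generators' squares); cross terms between blades sharing an index anticommute and cancel; the commuting (index-disjoint) pairs give grade-4 terms 2*c*c'*(blade product), which cancel blade by blade — e1236: 31104/69169 - 31104/69169 = 0; e1246: -186624/69169 + 186624/69169 = 0; e1256: 124416/69169 - 124416/69169 = 0; e2346: -139968/69169 + 139968/69169 = 0; e2356: 93312/69169 - 93312/69169 = 0; e2456: -559872/69169 + 559872/69169 = 0 — confirming B is simple. So B^2 = -81.
B^2 = -81 — the negative square puts this in the circular regime; l = 9, alpha*l = 3*pi/4, so exp(alpha B) = cos(3*pi/4) + (sin(3*pi/4)/9)*B = -sqrt(2)/2 + (sqrt(2)/18)*B.
Answer: -sqrt(2)/2 + 8*sqrt(2)/789*e12 - 24*sqrt(2)/263*e16 + 2*sqrt(2)/263*e23 - 12*sqrt(2)/263*e24 + 8*sqrt(2)/263*e25 + 133*sqrt(2)/1578*e26 + 18*sqrt(2)/263*e36 - 108*sqrt(2)/263*e46 + 72*sqrt(2)/263*e56
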